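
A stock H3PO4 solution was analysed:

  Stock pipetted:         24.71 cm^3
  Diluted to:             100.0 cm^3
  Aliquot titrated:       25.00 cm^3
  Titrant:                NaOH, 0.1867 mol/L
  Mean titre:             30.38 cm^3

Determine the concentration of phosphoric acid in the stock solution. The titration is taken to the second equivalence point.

H3PO4 + 2 NaOH → Na2HPO4 + 2 H2O
n(NaOH) = 0.03038 × 0.1867 = 5.672 × 10^-3 mol
From the 1:2 ratio, n(H3PO4) in the aliquot = 1/2 × 5.672 × 10^-3 = 2.836 × 10^-3 mol
[H3PO4]_dilute = 2.836 × 10^-3 / 0.02500 = 0.1134 mol/L
Dilution factor = 100.0 / 24.71 = 4.047
[H3PO4]_stock = 0.1134 × 4.047 = 0.4591 mol/L

0.4591 mol/L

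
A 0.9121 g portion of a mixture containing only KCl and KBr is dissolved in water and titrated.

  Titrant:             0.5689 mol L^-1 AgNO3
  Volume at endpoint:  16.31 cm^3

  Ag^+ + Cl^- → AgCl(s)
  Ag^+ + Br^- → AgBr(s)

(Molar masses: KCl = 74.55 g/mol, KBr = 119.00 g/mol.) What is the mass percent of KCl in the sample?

n(AgNO3) = 0.01631 × 0.5689 = 9.279 × 10^-3 mol
Let x = n(KCl), y = n(KBr).
Titrant: 1x + 1y = 9.279 × 10^-3;  mass: 74.55x + 119.00y = 0.9121
Solving, x = 4.321 × 10^-3 mol, y = 4.958 × 10^-3 mol
mass of KCl = 4.321 × 10^-3 × 74.55 = 0.3221 g
% KCl = 0.3221 / 0.9121 × 100 = 35.32 %

35.32 %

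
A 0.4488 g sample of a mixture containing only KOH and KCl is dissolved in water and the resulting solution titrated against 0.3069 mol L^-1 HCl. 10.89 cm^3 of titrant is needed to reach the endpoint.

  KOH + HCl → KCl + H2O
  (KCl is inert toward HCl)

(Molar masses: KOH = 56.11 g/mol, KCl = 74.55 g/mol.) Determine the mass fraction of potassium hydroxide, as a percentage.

n(HCl) = 0.01089 × 0.3069 = 3.342 × 10^-3 mol
Let x = n(KOH), y = n(KCl).
Titrant: 1x = 3.342 × 10^-3;  mass: 56.11x + 74.55y = 0.4488
Solving, x = 3.342 × 10^-3 mol, y = 3.505 × 10^-3 mol
mass of KOH = 3.342 × 10^-3 × 56.11 = 0.1875 g
% KOH = 0.1875 / 0.4488 × 100 = 41.78 %

41.78 %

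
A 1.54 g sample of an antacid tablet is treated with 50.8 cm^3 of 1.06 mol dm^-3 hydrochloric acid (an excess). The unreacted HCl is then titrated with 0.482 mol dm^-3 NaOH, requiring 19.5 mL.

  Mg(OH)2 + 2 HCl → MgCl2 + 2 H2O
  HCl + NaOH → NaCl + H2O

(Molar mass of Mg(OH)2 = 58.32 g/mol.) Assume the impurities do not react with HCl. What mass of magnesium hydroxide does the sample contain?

1.30 g

n(HCl) added = 0.0508 × 1.06 = 0.0538 mol
n(NaOH) used in back-titration = 0.0195 × 0.482 = 9.40 × 10^-3 mol
n(HCl) left over = 9.40 × 10^-3 mol (1:1 ratio)
n(HCl) consumed by analyte = 0.0538 − 9.40 × 10^-3 = 0.0444 mol
From the 1:2 ratio, n(Mg(OH)2) = 1/2 × 0.0444 = 0.0222 mol
mass of Mg(OH)2 = 0.0222 × 58.32 = 1.30 g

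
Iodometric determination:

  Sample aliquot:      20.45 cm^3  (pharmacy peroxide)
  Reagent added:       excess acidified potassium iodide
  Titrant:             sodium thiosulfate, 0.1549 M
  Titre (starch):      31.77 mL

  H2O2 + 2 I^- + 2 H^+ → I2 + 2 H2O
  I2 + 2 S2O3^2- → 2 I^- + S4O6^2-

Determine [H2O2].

n(S2O3^2-) = 0.03177 × 0.1549 = 4.921 × 10^-3 mol
n(I2) = n(S2O3^2-)/2 = 2.461 × 10^-3 mol
n(H2O2) in the aliquot = 2.461 × 10^-3 mol (1:1 ratio)
[H2O2] = 2.461 × 10^-3 / 0.02045 = 0.1203 mol/L

0.1203 M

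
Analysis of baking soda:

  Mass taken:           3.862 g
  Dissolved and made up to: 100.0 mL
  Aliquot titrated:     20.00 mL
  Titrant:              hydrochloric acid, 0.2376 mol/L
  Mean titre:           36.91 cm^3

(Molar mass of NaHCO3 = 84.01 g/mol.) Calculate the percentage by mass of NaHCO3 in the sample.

NaHCO3 + HCl → NaCl + H2O + CO2
n(HCl) per titration = 0.03691 × 0.2376 = 8.770 × 10^-3 mol
n(NaHCO3) in each aliquot = 8.770 × 10^-3 mol (1:1 ratio)
n(NaHCO3) in the whole flask = 8.770 × 10^-3 × 100.0/20.00 = 0.04385 mol
mass of NaHCO3 = 0.04385 × 84.01 = 3.684 g
% NaHCO3 = 3.684 / 3.862 × 100 = 95.38 %

95.38 %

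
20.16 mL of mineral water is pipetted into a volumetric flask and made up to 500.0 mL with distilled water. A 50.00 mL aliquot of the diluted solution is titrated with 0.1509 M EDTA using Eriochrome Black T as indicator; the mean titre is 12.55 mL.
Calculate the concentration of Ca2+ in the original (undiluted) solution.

0.9394 M

Ca^2+ + EDTA^4- → [Ca(EDTA)]^2-
n(EDTA) = 0.01255 × 0.1509 = 1.894 × 10^-3 mol
n(Ca2+) in the aliquot = 1.894 × 10^-3 mol (1:1 ratio)
[Ca2+]_dilute = 1.894 × 10^-3 / 0.05000 = 0.03788 mol/L
Dilution factor = 500.0 / 20.16 = 24.80
[Ca2+]_stock = 0.03788 × 24.80 = 0.9394 mol/L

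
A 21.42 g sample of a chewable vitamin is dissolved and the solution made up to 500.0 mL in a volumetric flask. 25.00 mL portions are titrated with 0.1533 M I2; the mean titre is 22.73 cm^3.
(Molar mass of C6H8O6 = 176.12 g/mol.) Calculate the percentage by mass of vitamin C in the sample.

C6H8O6 + I2 → C6H6O6 + 2 HI
n(I2) per titration = 0.02273 × 0.1533 = 3.485 × 10^-3 mol
n(C6H8O6) in each aliquot = 3.485 × 10^-3 mol (1:1 ratio)
n(C6H8O6) in the whole flask = 3.485 × 10^-3 × 500.0/25.00 = 0.06969 mol
mass of C6H8O6 = 0.06969 × 176.12 = 12.27 g
% C6H8O6 = 12.27 / 21.42 × 100 = 57.30 %

57.30 %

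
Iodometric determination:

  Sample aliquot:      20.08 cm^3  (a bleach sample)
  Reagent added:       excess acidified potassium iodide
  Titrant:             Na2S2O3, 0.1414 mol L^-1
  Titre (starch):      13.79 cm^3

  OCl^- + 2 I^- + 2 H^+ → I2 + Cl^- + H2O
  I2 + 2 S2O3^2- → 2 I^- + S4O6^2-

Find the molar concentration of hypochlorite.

0.04855 mol/L

n(S2O3^2-) = 0.01379 × 0.1414 = 1.950 × 10^-3 mol
n(I2) = n(S2O3^2-)/2 = 9.750 × 10^-4 mol
n(OCl^-) in the aliquot = 9.750 × 10^-4 mol (1:1 ratio)
[OCl^-] = 9.750 × 10^-4 / 0.02008 = 0.04855 mol/L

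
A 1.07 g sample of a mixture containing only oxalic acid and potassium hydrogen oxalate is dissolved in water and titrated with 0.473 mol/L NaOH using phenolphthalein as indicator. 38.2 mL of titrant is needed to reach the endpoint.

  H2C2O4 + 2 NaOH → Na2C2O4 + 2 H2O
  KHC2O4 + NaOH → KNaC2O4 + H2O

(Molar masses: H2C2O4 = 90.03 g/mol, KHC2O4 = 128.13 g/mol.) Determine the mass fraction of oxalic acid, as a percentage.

63.0 %

n(NaOH) = 0.0382 × 0.473 = 0.0181 mol
Let x = n(H2C2O4), y = n(KHC2O4).
Titrant: 2x + 1y = 0.0181;  mass: 90.03x + 128.13y = 1.07
Solving, x = 7.49 × 10^-3 mol, y = 3.09 × 10^-3 mol
mass of H2C2O4 = 7.49 × 10^-3 × 90.03 = 0.674 g
% H2C2O4 = 0.674 / 1.07 × 100 = 63.0 %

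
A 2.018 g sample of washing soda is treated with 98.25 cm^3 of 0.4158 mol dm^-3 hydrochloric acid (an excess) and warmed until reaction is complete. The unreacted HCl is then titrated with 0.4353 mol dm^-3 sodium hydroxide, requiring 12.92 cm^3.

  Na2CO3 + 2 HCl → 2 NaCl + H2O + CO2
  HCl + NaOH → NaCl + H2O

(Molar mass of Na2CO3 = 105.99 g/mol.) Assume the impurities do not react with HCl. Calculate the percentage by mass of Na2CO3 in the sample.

n(HCl) added = 0.09825 × 0.4158 = 0.04085 mol
n(NaOH) used in back-titration = 0.01292 × 0.4353 = 5.624 × 10^-3 mol
n(HCl) left over = 5.624 × 10^-3 mol (1:1 ratio)
n(HCl) consumed by analyte = 0.04085 − 5.624 × 10^-3 = 0.03523 mol
From the 1:2 ratio, n(Na2CO3) = 1/2 × 0.03523 = 0.01761 mol
mass of Na2CO3 = 0.01761 × 105.99 = 1.867 g
% Na2CO3 = 1.867 / 2.018 × 100 = 92.51 %

92.51 %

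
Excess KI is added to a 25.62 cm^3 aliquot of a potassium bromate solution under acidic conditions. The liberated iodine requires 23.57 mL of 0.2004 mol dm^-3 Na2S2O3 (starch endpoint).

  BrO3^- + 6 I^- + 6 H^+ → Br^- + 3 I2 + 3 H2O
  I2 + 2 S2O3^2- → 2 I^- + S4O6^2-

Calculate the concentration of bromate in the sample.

0.03073 mol/L

n(S2O3^2-) = 0.02357 × 0.2004 = 4.723 × 10^-3 mol
n(I2) = n(S2O3^2-)/2 = 2.362 × 10^-3 mol
From the 1:3 ratio, n(BrO3^-) in the aliquot = 1/3 × 2.362 × 10^-3 = 7.872 × 10^-4 mol
[BrO3^-] = 7.872 × 10^-4 / 0.02562 = 0.03073 mol/L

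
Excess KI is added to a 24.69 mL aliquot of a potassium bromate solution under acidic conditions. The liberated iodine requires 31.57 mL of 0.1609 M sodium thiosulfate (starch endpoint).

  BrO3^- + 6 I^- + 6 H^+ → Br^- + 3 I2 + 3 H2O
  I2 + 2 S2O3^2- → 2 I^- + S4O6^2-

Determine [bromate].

n(S2O3^2-) = 0.03157 × 0.1609 = 5.080 × 10^-3 mol
n(I2) = n(S2O3^2-)/2 = 2.540 × 10^-3 mol
From the 1:3 ratio, n(BrO3^-) in the aliquot = 1/3 × 2.540 × 10^-3 = 8.466 × 10^-4 mol
[BrO3^-] = 8.466 × 10^-4 / 0.02469 = 0.03429 mol/L

0.03429 M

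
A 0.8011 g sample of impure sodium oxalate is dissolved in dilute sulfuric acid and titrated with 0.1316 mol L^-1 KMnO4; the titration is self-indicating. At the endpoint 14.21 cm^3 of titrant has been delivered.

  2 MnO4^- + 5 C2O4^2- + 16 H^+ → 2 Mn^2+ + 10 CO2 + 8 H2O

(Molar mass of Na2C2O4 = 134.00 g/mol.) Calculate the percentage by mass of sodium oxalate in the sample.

78.20 %

n(KMnO4) = 0.01421 L × 0.1316 mol/L = 1.870 × 10^-3 mol
From the 5:2 ratio, n(Na2C2O4) = 5/2 × 1.870 × 10^-3 = 4.675 × 10^-3 mol
mass of Na2C2O4 = 4.675 × 10^-3 × 134.00 g/mol = 0.6265 g
% Na2C2O4 = 0.6265 / 0.8011 × 100 = 78.20 %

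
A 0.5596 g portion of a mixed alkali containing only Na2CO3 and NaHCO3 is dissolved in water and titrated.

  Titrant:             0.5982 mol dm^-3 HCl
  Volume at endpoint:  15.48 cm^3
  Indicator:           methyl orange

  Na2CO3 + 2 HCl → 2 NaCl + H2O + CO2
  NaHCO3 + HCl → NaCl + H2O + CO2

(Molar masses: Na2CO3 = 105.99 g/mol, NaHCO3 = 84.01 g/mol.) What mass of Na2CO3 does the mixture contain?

n(HCl) = 0.01548 × 0.5982 = 9.260 × 10^-3 mol
Let x = n(Na2CO3), y = n(NaHCO3).
Titrant: 2x + 1y = 9.260 × 10^-3;  mass: 105.99x + 84.01y = 0.5596
Solving, x = 3.520 × 10^-3 mol, y = 2.220 × 10^-3 mol
mass of Na2CO3 = 3.520 × 10^-3 × 105.99 = 0.3731 g

0.3731 g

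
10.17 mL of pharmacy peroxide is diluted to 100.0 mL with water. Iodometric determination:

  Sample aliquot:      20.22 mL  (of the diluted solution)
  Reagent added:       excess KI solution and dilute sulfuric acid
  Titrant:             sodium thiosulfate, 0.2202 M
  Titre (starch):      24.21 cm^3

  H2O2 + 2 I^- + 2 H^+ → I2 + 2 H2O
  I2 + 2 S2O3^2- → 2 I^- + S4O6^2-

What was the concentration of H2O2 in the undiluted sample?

1.296 M

n(S2O3^2-) = 0.02421 × 0.2202 = 5.331 × 10^-3 mol
n(I2) = n(S2O3^2-)/2 = 2.666 × 10^-3 mol
n(H2O2) in the aliquot = 2.666 × 10^-3 mol (1:1 ratio)
[H2O2]_dilute = 2.666 × 10^-3 / 0.02022 = 0.1318 mol/L
[H2O2]_original = 0.1318 × 100.0/10.17 = 1.296 mol/L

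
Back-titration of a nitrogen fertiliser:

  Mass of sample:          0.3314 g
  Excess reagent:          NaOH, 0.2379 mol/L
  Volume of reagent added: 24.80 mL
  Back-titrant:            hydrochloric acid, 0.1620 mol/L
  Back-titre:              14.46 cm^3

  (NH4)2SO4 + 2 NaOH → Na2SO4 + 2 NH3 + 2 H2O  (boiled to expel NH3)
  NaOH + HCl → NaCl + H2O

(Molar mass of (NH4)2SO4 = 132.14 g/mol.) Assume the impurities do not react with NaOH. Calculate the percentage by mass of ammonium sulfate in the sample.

n(NaOH) added = 0.02480 × 0.2379 = 5.900 × 10^-3 mol
n(HCl) used in back-titration = 0.01446 × 0.1620 = 2.343 × 10^-3 mol
n(NaOH) left over = 2.343 × 10^-3 mol (1:1 ratio)
n(NaOH) consumed by analyte = 5.900 × 10^-3 − 2.343 × 10^-3 = 3.557 × 10^-3 mol
From the 1:2 ratio, n((NH4)2SO4) = 1/2 × 3.557 × 10^-3 = 1.779 × 10^-3 mol
mass of (NH4)2SO4 = 1.779 × 10^-3 × 132.14 = 0.2350 g
% (NH4)2SO4 = 0.2350 / 0.3314 × 100 = 70.92 %

70.92 %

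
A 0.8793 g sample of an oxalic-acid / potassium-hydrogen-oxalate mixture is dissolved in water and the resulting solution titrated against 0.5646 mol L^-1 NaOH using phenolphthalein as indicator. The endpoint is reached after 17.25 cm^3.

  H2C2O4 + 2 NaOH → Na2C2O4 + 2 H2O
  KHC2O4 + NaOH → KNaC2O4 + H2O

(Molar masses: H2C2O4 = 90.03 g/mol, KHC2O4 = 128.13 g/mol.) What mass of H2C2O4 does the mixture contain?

n(NaOH) = 0.01725 × 0.5646 = 9.739 × 10^-3 mol
Let x = n(H2C2O4), y = n(KHC2O4).
Titrant: 2x + 1y = 9.739 × 10^-3;  mass: 90.03x + 128.13y = 0.8793
Solving, x = 2.217 × 10^-3 mol, y = 5.304 × 10^-3 mol
mass of H2C2O4 = 2.217 × 10^-3 × 90.03 = 0.1996 g

0.1996 g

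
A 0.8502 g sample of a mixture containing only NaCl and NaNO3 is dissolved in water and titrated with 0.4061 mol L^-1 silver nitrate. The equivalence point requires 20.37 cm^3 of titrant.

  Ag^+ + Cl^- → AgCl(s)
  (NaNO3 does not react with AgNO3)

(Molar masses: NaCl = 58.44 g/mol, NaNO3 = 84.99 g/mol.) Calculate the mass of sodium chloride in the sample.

0.4834 g

n(AgNO3) = 0.02037 × 0.4061 = 8.272 × 10^-3 mol
Let x = n(NaCl), y = n(NaNO3).
Titrant: 1x = 8.272 × 10^-3;  mass: 58.44x + 84.99y = 0.8502
Solving, x = 8.272 × 10^-3 mol, y = 4.315 × 10^-3 mol
mass of NaCl = 8.272 × 10^-3 × 58.44 = 0.4834 g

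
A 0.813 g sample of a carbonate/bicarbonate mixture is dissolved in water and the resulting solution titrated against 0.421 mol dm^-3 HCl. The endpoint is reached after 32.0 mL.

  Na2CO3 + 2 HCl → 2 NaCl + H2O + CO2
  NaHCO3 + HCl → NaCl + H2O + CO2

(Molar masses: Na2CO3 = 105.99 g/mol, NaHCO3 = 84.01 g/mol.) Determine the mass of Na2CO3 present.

0.545 g

n(HCl) = 0.0320 × 0.421 = 0.0135 mol
Let x = n(Na2CO3), y = n(NaHCO3).
Titrant: 2x + 1y = 0.0135;  mass: 105.99x + 84.01y = 0.813
Solving, x = 5.14 × 10^-3 mol, y = 3.19 × 10^-3 mol
mass of Na2CO3 = 5.14 × 10^-3 × 105.99 = 0.545 g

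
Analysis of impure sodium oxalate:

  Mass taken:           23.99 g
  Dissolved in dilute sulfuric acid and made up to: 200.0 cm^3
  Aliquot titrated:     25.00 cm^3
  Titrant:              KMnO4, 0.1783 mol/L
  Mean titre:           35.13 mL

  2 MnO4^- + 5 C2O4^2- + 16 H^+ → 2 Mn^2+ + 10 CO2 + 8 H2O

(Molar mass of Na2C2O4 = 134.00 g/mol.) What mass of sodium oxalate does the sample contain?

16.79 g

n(KMnO4) per titration = 0.03513 × 0.1783 = 6.264 × 10^-3 mol
From the 5:2 ratio, n(Na2C2O4) in each aliquot = 5/2 × 6.264 × 10^-3 = 0.01566 mol
n(Na2C2O4) in the whole flask = 0.01566 × 200.0/25.00 = 0.1253 mol
mass of Na2C2O4 = 0.1253 × 134.00 = 16.79 g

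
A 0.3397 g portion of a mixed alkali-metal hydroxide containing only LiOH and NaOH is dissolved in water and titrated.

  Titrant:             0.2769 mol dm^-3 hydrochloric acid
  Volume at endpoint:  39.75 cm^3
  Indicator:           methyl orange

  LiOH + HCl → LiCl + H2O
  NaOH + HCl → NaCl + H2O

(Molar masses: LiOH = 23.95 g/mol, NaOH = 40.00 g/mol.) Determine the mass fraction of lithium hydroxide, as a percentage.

n(HCl) = 0.03975 × 0.2769 = 0.01101 mol
Let x = n(LiOH), y = n(NaOH).
Titrant: 1x + 1y = 0.01101;  mass: 23.95x + 40.00y = 0.3397
Solving, x = 6.266 × 10^-3 mol, y = 4.741 × 10^-3 mol
mass of LiOH = 6.266 × 10^-3 × 23.95 = 0.1501 g
% LiOH = 0.1501 / 0.3397 × 100 = 44.18 %

44.18 %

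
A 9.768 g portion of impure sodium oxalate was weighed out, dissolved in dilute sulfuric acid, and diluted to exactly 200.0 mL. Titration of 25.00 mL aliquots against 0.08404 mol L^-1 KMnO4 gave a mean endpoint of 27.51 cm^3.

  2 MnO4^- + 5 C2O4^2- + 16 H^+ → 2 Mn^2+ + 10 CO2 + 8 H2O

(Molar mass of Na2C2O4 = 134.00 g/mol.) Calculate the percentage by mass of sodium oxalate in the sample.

n(KMnO4) per titration = 0.02751 × 0.08404 = 2.312 × 10^-3 mol
From the 5:2 ratio, n(Na2C2O4) in each aliquot = 5/2 × 2.312 × 10^-3 = 5.780 × 10^-3 mol
n(Na2C2O4) in the whole flask = 5.780 × 10^-3 × 200.0/25.00 = 0.04624 mol
mass of Na2C2O4 = 0.04624 × 134.00 = 6.196 g
% Na2C2O4 = 6.196 / 9.768 × 100 = 63.43 %

63.43 %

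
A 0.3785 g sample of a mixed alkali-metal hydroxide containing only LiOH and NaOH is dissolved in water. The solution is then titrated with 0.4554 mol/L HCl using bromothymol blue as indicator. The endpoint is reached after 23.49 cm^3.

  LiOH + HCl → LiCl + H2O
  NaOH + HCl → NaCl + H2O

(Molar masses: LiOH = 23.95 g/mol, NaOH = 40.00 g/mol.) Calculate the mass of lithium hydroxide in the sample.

0.07371 g

n(HCl) = 0.02349 × 0.4554 = 0.01070 mol
Let x = n(LiOH), y = n(NaOH).
Titrant: 1x + 1y = 0.01070;  mass: 23.95x + 40.00y = 0.3785
Solving, x = 3.077 × 10^-3 mol, y = 7.620 × 10^-3 mol
mass of LiOH = 3.077 × 10^-3 × 23.95 = 0.07371 g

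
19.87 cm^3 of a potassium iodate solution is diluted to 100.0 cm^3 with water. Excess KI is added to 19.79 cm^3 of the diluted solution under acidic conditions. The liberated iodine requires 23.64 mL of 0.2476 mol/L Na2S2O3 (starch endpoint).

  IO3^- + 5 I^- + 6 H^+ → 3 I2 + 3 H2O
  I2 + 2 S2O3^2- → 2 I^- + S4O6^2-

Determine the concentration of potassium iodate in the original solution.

0.2481 mol/L

n(S2O3^2-) = 0.02364 × 0.2476 = 5.853 × 10^-3 mol
n(I2) = n(S2O3^2-)/2 = 2.927 × 10^-3 mol
From the 1:3 ratio, n(IO3^-) in the aliquot = 1/3 × 2.927 × 10^-3 = 9.755 × 10^-4 mol
[IO3^-]_dilute = 9.755 × 10^-4 / 0.01979 = 0.04929 mol/L
[IO3^-]_original = 0.04929 × 100.0/19.87 = 0.2481 mol/L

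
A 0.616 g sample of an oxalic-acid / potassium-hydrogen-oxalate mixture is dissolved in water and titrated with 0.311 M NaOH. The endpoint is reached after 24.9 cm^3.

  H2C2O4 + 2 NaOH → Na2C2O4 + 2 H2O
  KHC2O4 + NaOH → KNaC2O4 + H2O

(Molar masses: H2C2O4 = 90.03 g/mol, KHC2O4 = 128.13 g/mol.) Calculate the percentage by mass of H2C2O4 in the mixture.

n(NaOH) = 0.0249 × 0.311 = 7.74 × 10^-3 mol
Let x = n(H2C2O4), y = n(KHC2O4).
Titrant: 2x + 1y = 7.74 × 10^-3;  mass: 90.03x + 128.13y = 0.616
Solving, x = 2.26 × 10^-3 mol, y = 3.22 × 10^-3 mol
mass of H2C2O4 = 2.26 × 10^-3 × 90.03 = 0.204 g
% H2C2O4 = 0.204 / 0.616 × 100 = 33.1 %

33.1 %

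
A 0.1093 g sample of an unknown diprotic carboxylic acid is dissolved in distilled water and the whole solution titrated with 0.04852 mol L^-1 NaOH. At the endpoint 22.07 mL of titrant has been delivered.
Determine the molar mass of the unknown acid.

204.1 g/mol

n(NaOH) = 0.02207 L × 0.04852 mol/L = 1.071 × 10^-3 mol
From the 1:2 ratio, n(H2A) = 1/2 × 1.071 × 10^-3 = 5.354 × 10^-4 mol
M = m / n = 0.1093 g / 5.354 × 10^-4 mol = 204.1 g/mol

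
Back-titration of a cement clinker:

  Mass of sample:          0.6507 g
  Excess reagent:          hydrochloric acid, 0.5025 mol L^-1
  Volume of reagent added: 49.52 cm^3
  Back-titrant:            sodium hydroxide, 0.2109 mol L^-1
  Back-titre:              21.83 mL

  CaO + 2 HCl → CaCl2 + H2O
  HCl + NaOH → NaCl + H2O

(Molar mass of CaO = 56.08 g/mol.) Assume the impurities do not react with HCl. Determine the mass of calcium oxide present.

0.5686 g

n(HCl) added = 0.04952 × 0.5025 = 0.02488 mol
n(NaOH) used in back-titration = 0.02183 × 0.2109 = 4.604 × 10^-3 mol
n(HCl) left over = 4.604 × 10^-3 mol (1:1 ratio)
n(HCl) consumed by analyte = 0.02488 − 4.604 × 10^-3 = 0.02028 mol
From the 1:2 ratio, n(CaO) = 1/2 × 0.02028 = 0.01014 mol
mass of CaO = 0.01014 × 56.08 = 0.5686 g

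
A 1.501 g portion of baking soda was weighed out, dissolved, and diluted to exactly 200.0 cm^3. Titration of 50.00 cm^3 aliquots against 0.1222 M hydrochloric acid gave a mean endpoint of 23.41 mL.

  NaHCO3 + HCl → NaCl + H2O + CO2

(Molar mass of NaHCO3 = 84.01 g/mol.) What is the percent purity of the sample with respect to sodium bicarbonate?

64.04 %

n(HCl) per titration = 0.02341 × 0.1222 = 2.861 × 10^-3 mol
n(NaHCO3) in each aliquot = 2.861 × 10^-3 mol (1:1 ratio)
n(NaHCO3) in the whole flask = 2.861 × 10^-3 × 200.0/50.00 = 0.01144 mol
mass of NaHCO3 = 0.01144 × 84.01 = 0.9613 g
% NaHCO3 = 0.9613 / 1.501 × 100 = 64.04 %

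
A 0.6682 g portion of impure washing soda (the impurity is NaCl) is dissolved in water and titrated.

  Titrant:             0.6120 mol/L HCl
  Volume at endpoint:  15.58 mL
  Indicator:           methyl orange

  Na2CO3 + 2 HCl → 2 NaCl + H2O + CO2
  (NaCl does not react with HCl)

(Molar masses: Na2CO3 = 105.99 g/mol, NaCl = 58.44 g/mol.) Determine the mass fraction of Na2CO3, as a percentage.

75.62 %

n(HCl) = 0.01558 × 0.6120 = 9.535 × 10^-3 mol
Let x = n(Na2CO3), y = n(NaCl).
Titrant: 2x = 9.535 × 10^-3;  mass: 105.99x + 58.44y = 0.6682
Solving, x = 4.767 × 10^-3 mol, y = 2.787 × 10^-3 mol
mass of Na2CO3 = 4.767 × 10^-3 × 105.99 = 0.5053 g
% Na2CO3 = 0.5053 / 0.6682 × 100 = 75.62 %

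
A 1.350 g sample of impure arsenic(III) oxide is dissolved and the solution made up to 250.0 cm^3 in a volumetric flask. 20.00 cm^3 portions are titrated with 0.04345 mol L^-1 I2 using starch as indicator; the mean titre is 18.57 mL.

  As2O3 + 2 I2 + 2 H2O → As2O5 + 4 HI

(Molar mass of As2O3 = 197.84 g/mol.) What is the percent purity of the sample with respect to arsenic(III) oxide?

n(I2) per titration = 0.01857 × 0.04345 = 8.069 × 10^-4 mol
From the 1:2 ratio, n(As2O3) in each aliquot = 1/2 × 8.069 × 10^-4 = 4.034 × 10^-4 mol
n(As2O3) in the whole flask = 4.034 × 10^-4 × 250.0/20.00 = 5.043 × 10^-3 mol
mass of As2O3 = 5.043 × 10^-3 × 197.84 = 0.9977 g
% As2O3 = 0.9977 / 1.350 × 100 = 73.90 %

73.90 %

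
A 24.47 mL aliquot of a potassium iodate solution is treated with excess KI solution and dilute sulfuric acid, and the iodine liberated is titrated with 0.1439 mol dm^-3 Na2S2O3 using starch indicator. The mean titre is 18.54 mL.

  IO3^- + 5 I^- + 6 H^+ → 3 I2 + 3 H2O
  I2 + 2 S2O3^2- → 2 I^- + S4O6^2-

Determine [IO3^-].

0.01817 mol/L

n(S2O3^2-) = 0.01854 × 0.1439 = 2.668 × 10^-3 mol
n(I2) = n(S2O3^2-)/2 = 1.334 × 10^-3 mol
From the 1:3 ratio, n(IO3^-) in the aliquot = 1/3 × 1.334 × 10^-3 = 4.447 × 10^-4 mol
[IO3^-] = 4.447 × 10^-4 / 0.02447 = 0.01817 mol/L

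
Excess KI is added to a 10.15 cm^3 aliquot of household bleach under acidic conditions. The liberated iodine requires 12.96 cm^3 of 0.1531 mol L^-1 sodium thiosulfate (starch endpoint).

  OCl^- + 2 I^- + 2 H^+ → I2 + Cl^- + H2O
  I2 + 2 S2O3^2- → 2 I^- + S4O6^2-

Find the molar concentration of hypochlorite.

0.09774 mol/L

n(S2O3^2-) = 0.01296 × 0.1531 = 1.984 × 10^-3 mol
n(I2) = n(S2O3^2-)/2 = 9.921 × 10^-4 mol
n(OCl^-) in the aliquot = 9.921 × 10^-4 mol (1:1 ratio)
[OCl^-] = 9.921 × 10^-4 / 0.01015 = 0.09774 mol/L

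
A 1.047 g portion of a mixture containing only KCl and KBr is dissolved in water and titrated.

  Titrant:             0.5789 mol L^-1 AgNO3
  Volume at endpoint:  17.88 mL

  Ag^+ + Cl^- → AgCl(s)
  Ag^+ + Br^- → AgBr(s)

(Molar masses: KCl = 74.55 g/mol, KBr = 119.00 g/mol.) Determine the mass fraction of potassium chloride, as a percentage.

n(AgNO3) = 0.01788 × 0.5789 = 0.01035 mol
Let x = n(KCl), y = n(KBr).
Titrant: 1x + 1y = 0.01035;  mass: 74.55x + 119.00y = 1.047
Solving, x = 4.156 × 10^-3 mol, y = 6.195 × 10^-3 mol
mass of KCl = 4.156 × 10^-3 × 74.55 = 0.3098 g
% KCl = 0.3098 / 1.047 × 100 = 29.59 %

29.59 %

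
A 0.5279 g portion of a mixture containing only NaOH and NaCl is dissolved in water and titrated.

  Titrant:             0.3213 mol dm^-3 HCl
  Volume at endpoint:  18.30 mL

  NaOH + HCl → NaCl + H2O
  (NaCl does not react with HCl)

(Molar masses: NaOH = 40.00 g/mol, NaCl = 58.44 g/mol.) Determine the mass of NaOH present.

0.2352 g

n(HCl) = 0.01830 × 0.3213 = 5.880 × 10^-3 mol
Let x = n(NaOH), y = n(NaCl).
Titrant: 1x = 5.880 × 10^-3;  mass: 40.00x + 58.44y = 0.5279
Solving, x = 5.880 × 10^-3 mol, y = 5.009 × 10^-3 mol
mass of NaOH = 5.880 × 10^-3 × 40.00 = 0.2352 g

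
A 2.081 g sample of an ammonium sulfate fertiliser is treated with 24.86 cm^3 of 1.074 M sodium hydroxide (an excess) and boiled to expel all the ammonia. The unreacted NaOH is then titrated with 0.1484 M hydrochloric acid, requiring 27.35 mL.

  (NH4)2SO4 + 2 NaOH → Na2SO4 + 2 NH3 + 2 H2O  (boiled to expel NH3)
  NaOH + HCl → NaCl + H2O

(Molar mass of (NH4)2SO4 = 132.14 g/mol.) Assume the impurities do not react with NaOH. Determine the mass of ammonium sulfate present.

n(NaOH) added = 0.02486 × 1.074 = 0.02670 mol
n(HCl) used in back-titration = 0.02735 × 0.1484 = 4.059 × 10^-3 mol
n(NaOH) left over = 4.059 × 10^-3 mol (1:1 ratio)
n(NaOH) consumed by analyte = 0.02670 − 4.059 × 10^-3 = 0.02264 mol
From the 1:2 ratio, n((NH4)2SO4) = 1/2 × 0.02264 = 0.01132 mol
mass of (NH4)2SO4 = 0.01132 × 132.14 = 1.496 g

1.496 g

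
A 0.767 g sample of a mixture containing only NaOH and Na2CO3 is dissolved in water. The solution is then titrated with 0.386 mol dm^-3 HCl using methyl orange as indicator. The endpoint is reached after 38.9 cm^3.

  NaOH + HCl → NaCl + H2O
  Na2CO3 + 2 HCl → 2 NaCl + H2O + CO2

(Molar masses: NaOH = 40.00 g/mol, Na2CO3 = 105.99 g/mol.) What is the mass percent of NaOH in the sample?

11.5 %

n(HCl) = 0.0389 × 0.386 = 0.0150 mol
Let x = n(NaOH), y = n(Na2CO3).
Titrant: 1x + 2y = 0.0150;  mass: 40.00x + 105.99y = 0.767
Solving, x = 2.21 × 10^-3 mol, y = 6.40 × 10^-3 mol
mass of NaOH = 2.21 × 10^-3 × 40.00 = 0.0885 g
% NaOH = 0.0885 / 0.767 × 100 = 11.5 %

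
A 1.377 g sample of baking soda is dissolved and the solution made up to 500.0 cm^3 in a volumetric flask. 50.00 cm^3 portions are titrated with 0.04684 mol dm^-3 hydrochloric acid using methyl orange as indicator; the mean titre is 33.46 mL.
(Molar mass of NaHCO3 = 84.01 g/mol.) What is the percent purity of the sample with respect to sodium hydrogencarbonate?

NaHCO3 + HCl → NaCl + H2O + CO2
n(HCl) per titration = 0.03346 × 0.04684 = 1.567 × 10^-3 mol
n(NaHCO3) in each aliquot = 1.567 × 10^-3 mol (1:1 ratio)
n(NaHCO3) in the whole flask = 1.567 × 10^-3 × 500.0/50.00 = 0.01567 mol
mass of NaHCO3 = 0.01567 × 84.01 = 1.317 g
% NaHCO3 = 1.317 / 1.377 × 100 = 95.62 %

95.62 %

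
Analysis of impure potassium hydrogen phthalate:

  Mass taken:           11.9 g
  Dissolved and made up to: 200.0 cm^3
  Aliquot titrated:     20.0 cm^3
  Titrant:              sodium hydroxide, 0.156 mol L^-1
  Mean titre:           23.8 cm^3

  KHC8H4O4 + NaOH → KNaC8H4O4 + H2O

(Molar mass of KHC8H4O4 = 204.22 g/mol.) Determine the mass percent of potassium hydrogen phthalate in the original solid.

63.7 %

n(NaOH) per titration = 0.0238 × 0.156 = 3.71 × 10^-3 mol
n(KHC8H4O4) in each aliquot = 3.71 × 10^-3 mol (1:1 ratio)
n(KHC8H4O4) in the whole flask = 3.71 × 10^-3 × 200.0/20.0 = 0.0371 mol
mass of KHC8H4O4 = 0.0371 × 204.22 = 7.58 g
% KHC8H4O4 = 7.58 / 11.9 × 100 = 63.7 %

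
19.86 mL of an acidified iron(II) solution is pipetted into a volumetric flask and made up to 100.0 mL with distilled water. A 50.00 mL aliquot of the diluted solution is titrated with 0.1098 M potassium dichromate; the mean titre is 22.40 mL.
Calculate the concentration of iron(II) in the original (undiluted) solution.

Cr2O7^2- + 6 Fe^2+ + 14 H^+ → 2 Cr^3+ + 6 Fe^3+ + 7 H2O
n(K2Cr2O7) = 0.02240 × 0.1098 = 2.460 × 10^-3 mol
From the 6:1 ratio, n(Fe2+) in the aliquot = 6/1 × 2.460 × 10^-3 = 0.01476 mol
[Fe2+]_dilute = 0.01476 / 0.05000 = 0.2951 mol/L
Dilution factor = 100.0 / 19.86 = 5.035
[Fe2+]_stock = 0.2951 × 5.035 = 1.486 mol/L

1.486 M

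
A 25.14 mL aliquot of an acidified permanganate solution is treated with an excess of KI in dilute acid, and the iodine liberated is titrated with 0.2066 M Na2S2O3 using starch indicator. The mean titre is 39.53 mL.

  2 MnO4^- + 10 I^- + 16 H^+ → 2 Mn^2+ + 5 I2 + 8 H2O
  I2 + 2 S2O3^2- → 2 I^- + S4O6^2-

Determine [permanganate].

0.06497 M

n(S2O3^2-) = 0.03953 × 0.2066 = 8.167 × 10^-3 mol
n(I2) = n(S2O3^2-)/2 = 4.083 × 10^-3 mol
From the 2:5 ratio, n(MnO4^-) in the aliquot = 2/5 × 4.083 × 10^-3 = 1.633 × 10^-3 mol
[MnO4^-] = 1.633 × 10^-3 / 0.02514 = 0.06497 mol/L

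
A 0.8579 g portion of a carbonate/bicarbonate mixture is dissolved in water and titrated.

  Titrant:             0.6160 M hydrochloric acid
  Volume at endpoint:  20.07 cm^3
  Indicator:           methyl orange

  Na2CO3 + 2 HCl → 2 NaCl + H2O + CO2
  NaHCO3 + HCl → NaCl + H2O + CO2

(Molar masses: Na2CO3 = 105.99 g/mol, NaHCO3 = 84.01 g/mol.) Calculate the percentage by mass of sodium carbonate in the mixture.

n(HCl) = 0.02007 × 0.6160 = 0.01236 mol
Let x = n(Na2CO3), y = n(NaHCO3).
Titrant: 2x + 1y = 0.01236;  mass: 105.99x + 84.01y = 0.8579
Solving, x = 2.914 × 10^-3 mol, y = 6.536 × 10^-3 mol
mass of Na2CO3 = 2.914 × 10^-3 × 105.99 = 0.3088 g
% Na2CO3 = 0.3088 / 0.8579 × 100 = 36.00 %

36.00 %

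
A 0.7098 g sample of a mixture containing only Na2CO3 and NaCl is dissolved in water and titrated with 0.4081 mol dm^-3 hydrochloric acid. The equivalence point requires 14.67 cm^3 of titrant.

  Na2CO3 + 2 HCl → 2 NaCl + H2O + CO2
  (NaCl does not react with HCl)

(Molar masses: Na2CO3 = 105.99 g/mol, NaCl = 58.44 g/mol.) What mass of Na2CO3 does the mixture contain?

n(HCl) = 0.01467 × 0.4081 = 5.987 × 10^-3 mol
Let x = n(Na2CO3), y = n(NaCl).
Titrant: 2x = 5.987 × 10^-3;  mass: 105.99x + 58.44y = 0.7098
Solving, x = 2.993 × 10^-3 mol, y = 6.717 × 10^-3 mol
mass of Na2CO3 = 2.993 × 10^-3 × 105.99 = 0.3173 g

0.3173 g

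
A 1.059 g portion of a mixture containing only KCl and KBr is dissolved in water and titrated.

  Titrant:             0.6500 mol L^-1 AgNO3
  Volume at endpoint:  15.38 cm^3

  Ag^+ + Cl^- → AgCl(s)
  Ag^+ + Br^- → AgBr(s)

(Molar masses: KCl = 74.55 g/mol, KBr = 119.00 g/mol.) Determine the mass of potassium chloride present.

n(AgNO3) = 0.01538 × 0.6500 = 9.997 × 10^-3 mol
Let x = n(KCl), y = n(KBr).
Titrant: 1x + 1y = 9.997 × 10^-3;  mass: 74.55x + 119.00y = 1.059
Solving, x = 2.939 × 10^-3 mol, y = 7.058 × 10^-3 mol
mass of KCl = 2.939 × 10^-3 × 74.55 = 0.2191 g

0.2191 g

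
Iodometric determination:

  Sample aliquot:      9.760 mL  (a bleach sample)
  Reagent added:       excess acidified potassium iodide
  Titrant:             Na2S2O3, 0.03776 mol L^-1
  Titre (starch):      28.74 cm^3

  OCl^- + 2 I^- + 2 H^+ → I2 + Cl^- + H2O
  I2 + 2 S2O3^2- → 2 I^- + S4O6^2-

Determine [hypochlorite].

n(S2O3^2-) = 0.02874 × 0.03776 = 1.085 × 10^-3 mol
n(I2) = n(S2O3^2-)/2 = 5.426 × 10^-4 mol
n(OCl^-) in the aliquot = 5.426 × 10^-4 mol (1:1 ratio)
[OCl^-] = 5.426 × 10^-4 / 0.009760 = 0.05560 mol/L

0.05560 mol/L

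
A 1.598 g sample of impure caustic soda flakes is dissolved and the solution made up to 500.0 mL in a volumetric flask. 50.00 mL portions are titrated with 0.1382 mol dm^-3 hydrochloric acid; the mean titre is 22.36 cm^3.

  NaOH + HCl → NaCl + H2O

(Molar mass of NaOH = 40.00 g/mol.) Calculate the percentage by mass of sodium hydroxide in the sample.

n(HCl) per titration = 0.02236 × 0.1382 = 3.090 × 10^-3 mol
n(NaOH) in each aliquot = 3.090 × 10^-3 mol (1:1 ratio)
n(NaOH) in the whole flask = 3.090 × 10^-3 × 500.0/50.00 = 0.03090 mol
mass of NaOH = 0.03090 × 40.00 = 1.236 g
% NaOH = 1.236 / 1.598 × 100 = 77.35 %

77.35 %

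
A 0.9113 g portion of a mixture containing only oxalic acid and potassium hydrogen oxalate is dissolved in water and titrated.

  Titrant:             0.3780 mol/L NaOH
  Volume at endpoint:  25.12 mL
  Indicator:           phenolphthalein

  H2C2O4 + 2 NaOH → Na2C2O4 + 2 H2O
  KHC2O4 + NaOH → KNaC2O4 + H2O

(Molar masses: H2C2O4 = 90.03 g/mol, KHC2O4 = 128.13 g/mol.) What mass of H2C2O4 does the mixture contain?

n(NaOH) = 0.02512 × 0.3780 = 9.495 × 10^-3 mol
Let x = n(H2C2O4), y = n(KHC2O4).
Titrant: 2x + 1y = 9.495 × 10^-3;  mass: 90.03x + 128.13y = 0.9113
Solving, x = 1.837 × 10^-3 mol, y = 5.822 × 10^-3 mol
mass of H2C2O4 = 1.837 × 10^-3 × 90.03 = 0.1654 g

0.1654 g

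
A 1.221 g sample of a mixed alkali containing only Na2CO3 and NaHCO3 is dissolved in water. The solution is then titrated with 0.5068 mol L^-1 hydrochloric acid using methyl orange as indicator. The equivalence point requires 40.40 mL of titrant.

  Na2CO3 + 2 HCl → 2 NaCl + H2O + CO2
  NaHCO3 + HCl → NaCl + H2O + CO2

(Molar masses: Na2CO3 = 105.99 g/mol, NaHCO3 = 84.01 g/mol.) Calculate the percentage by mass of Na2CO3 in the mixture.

69.84 %

n(HCl) = 0.04040 × 0.5068 = 0.02047 mol
Let x = n(Na2CO3), y = n(NaHCO3).
Titrant: 2x + 1y = 0.02047;  mass: 105.99x + 84.01y = 1.221
Solving, x = 8.046 × 10^-3 mol, y = 4.383 × 10^-3 mol
mass of Na2CO3 = 8.046 × 10^-3 × 105.99 = 0.8528 g
% Na2CO3 = 0.8528 / 1.221 × 100 = 69.84 %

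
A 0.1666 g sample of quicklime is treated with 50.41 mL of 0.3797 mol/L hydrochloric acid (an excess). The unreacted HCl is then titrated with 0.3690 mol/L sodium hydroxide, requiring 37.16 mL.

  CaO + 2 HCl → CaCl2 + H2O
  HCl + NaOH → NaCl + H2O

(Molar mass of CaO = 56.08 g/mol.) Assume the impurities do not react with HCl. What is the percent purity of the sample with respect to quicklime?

n(HCl) added = 0.05041 × 0.3797 = 0.01914 mol
n(NaOH) used in back-titration = 0.03716 × 0.3690 = 0.01371 mol
n(HCl) left over = 0.01371 mol (1:1 ratio)
n(HCl) consumed by analyte = 0.01914 − 0.01371 = 5.429 × 10^-3 mol
From the 1:2 ratio, n(CaO) = 1/2 × 5.429 × 10^-3 = 2.714 × 10^-3 mol
mass of CaO = 2.714 × 10^-3 × 56.08 = 0.1522 g
% CaO = 0.1522 / 0.1666 × 100 = 91.37 %

91.37 %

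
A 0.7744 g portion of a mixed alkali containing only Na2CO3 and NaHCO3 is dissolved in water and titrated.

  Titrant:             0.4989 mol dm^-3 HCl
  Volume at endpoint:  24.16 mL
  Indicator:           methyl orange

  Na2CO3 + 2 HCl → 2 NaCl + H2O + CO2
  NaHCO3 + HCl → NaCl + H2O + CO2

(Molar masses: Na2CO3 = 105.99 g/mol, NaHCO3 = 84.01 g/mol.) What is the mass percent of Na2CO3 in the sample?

n(HCl) = 0.02416 × 0.4989 = 0.01205 mol
Let x = n(Na2CO3), y = n(NaHCO3).
Titrant: 2x + 1y = 0.01205;  mass: 105.99x + 84.01y = 0.7744
Solving, x = 3.840 × 10^-3 mol, y = 4.373 × 10^-3 mol
mass of Na2CO3 = 3.840 × 10^-3 × 105.99 = 0.4070 g
% Na2CO3 = 0.4070 / 0.7744 × 100 = 52.56 %

52.56 %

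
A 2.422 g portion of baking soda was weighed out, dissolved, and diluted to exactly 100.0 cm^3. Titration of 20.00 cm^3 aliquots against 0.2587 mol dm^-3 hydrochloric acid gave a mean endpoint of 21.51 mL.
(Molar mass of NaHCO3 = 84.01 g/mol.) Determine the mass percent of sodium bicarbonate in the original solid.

96.51 %

NaHCO3 + HCl → NaCl + H2O + CO2
n(HCl) per titration = 0.02151 × 0.2587 = 5.565 × 10^-3 mol
n(NaHCO3) in each aliquot = 5.565 × 10^-3 mol (1:1 ratio)
n(NaHCO3) in the whole flask = 5.565 × 10^-3 × 100.0/20.00 = 0.02782 mol
mass of NaHCO3 = 0.02782 × 84.01 = 2.337 g
% NaHCO3 = 2.337 / 2.422 × 100 = 96.51 %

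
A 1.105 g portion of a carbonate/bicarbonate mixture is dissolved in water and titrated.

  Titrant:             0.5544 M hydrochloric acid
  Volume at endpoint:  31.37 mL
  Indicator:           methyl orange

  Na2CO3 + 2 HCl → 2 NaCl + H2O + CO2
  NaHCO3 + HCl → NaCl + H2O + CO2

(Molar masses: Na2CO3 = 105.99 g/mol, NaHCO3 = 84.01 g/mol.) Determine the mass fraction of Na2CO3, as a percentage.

n(HCl) = 0.03137 × 0.5544 = 0.01739 mol
Let x = n(Na2CO3), y = n(NaHCO3).
Titrant: 2x + 1y = 0.01739;  mass: 105.99x + 84.01y = 1.105
Solving, x = 5.740 × 10^-3 mol, y = 5.911 × 10^-3 mol
mass of Na2CO3 = 5.740 × 10^-3 × 105.99 = 0.6084 g
% Na2CO3 = 0.6084 / 1.105 × 100 = 55.06 %

55.06 %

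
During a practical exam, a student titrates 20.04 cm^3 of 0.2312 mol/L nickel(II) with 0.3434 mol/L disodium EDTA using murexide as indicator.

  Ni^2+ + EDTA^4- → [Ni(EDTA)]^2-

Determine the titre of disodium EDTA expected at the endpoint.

13.49 mL

n(Ni2+) = 0.02004 L × 0.2312 mol/L = 4.633 × 10^-3 mol
n(EDTA) = 4.633 × 10^-3 mol (1:1 stoichiometry)
V(EDTA) = 4.633 × 10^-3 mol / 0.3434 mol/L = 0.01349 L = 13.49 mL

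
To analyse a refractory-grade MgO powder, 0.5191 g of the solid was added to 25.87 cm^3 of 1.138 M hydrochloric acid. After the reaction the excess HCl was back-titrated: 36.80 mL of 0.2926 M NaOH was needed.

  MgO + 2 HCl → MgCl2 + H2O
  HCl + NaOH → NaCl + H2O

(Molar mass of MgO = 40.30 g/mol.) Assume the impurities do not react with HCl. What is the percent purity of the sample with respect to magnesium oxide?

n(HCl) added = 0.02587 × 1.138 = 0.02944 mol
n(NaOH) used in back-titration = 0.03680 × 0.2926 = 0.01077 mol
n(HCl) left over = 0.01077 mol (1:1 ratio)
n(HCl) consumed by analyte = 0.02944 − 0.01077 = 0.01867 mol
From the 1:2 ratio, n(MgO) = 1/2 × 0.01867 = 9.336 × 10^-3 mol
mass of MgO = 9.336 × 10^-3 × 40.30 = 0.3762 g
% MgO = 0.3762 / 0.5191 × 100 = 72.48 %

72.48 %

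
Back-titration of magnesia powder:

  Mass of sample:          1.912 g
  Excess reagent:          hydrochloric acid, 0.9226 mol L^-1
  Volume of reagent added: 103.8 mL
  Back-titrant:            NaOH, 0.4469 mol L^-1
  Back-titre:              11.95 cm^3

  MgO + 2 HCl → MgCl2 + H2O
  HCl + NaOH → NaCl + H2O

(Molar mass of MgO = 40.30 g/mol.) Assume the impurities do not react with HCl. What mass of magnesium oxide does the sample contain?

1.822 g

n(HCl) added = 0.1038 × 0.9226 = 0.09577 mol
n(NaOH) used in back-titration = 0.01195 × 0.4469 = 5.340 × 10^-3 mol
n(HCl) left over = 5.340 × 10^-3 mol (1:1 ratio)
n(HCl) consumed by analyte = 0.09577 − 5.340 × 10^-3 = 0.09043 mol
From the 1:2 ratio, n(MgO) = 1/2 × 0.09043 = 0.04521 mol
mass of MgO = 0.04521 × 40.30 = 1.822 g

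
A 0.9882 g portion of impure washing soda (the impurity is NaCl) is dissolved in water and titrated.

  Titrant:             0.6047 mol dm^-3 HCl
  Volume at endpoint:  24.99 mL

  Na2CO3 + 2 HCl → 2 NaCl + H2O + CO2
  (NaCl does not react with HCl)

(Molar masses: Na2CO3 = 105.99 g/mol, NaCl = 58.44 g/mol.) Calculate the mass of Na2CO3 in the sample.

0.8008 g

n(HCl) = 0.02499 × 0.6047 = 0.01511 mol
Let x = n(Na2CO3), y = n(NaCl).
Titrant: 2x = 0.01511;  mass: 105.99x + 58.44y = 0.9882
Solving, x = 7.556 × 10^-3 mol, y = 3.206 × 10^-3 mol
mass of Na2CO3 = 7.556 × 10^-3 × 105.99 = 0.8008 g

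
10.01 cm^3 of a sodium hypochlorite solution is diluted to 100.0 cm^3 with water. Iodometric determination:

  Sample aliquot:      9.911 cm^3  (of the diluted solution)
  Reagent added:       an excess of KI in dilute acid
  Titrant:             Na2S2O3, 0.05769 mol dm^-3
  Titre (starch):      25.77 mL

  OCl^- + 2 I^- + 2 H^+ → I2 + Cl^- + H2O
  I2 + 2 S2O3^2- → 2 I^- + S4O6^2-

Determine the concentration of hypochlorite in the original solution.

n(S2O3^2-) = 0.02577 × 0.05769 = 1.487 × 10^-3 mol
n(I2) = n(S2O3^2-)/2 = 7.433 × 10^-4 mol
n(OCl^-) in the aliquot = 7.433 × 10^-4 mol (1:1 ratio)
[OCl^-]_dilute = 7.433 × 10^-4 / 0.009911 = 0.07500 mol/L
[OCl^-]_original = 0.07500 × 100.0/10.01 = 0.7493 mol/L

0.7493 mol/L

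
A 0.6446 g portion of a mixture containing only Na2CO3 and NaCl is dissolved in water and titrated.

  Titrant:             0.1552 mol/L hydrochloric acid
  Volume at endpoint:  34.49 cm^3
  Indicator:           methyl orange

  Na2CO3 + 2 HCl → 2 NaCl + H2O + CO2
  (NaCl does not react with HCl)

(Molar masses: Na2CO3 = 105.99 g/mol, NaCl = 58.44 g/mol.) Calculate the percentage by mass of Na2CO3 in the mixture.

n(HCl) = 0.03449 × 0.1552 = 5.353 × 10^-3 mol
Let x = n(Na2CO3), y = n(NaCl).
Titrant: 2x = 5.353 × 10^-3;  mass: 105.99x + 58.44y = 0.6446
Solving, x = 2.676 × 10^-3 mol, y = 6.176 × 10^-3 mol
mass of Na2CO3 = 2.676 × 10^-3 × 105.99 = 0.2837 g
% Na2CO3 = 0.2837 / 0.6446 × 100 = 44.01 %

44.01 %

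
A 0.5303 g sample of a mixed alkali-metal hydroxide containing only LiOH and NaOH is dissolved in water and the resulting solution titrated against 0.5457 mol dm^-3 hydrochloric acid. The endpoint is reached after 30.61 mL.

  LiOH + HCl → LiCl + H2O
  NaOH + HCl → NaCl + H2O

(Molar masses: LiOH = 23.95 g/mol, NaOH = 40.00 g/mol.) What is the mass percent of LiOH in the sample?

38.79 %

n(HCl) = 0.03061 × 0.5457 = 0.01670 mol
Let x = n(LiOH), y = n(NaOH).
Titrant: 1x + 1y = 0.01670;  mass: 23.95x + 40.00y = 0.5303
Solving, x = 8.589 × 10^-3 mol, y = 8.115 × 10^-3 mol
mass of LiOH = 8.589 × 10^-3 × 23.95 = 0.2057 g
% LiOH = 0.2057 / 0.5303 × 100 = 38.79 %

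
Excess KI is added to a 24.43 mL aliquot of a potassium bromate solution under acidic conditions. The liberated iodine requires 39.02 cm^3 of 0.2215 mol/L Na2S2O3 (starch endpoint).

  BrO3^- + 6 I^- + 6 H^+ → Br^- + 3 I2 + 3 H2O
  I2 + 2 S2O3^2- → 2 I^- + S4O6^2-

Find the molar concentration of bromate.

n(S2O3^2-) = 0.03902 × 0.2215 = 8.643 × 10^-3 mol
n(I2) = n(S2O3^2-)/2 = 4.321 × 10^-3 mol
From the 1:3 ratio, n(BrO3^-) in the aliquot = 1/3 × 4.321 × 10^-3 = 1.440 × 10^-3 mol
[BrO3^-] = 1.440 × 10^-3 / 0.02443 = 0.05896 mol/L

0.05896 mol/L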